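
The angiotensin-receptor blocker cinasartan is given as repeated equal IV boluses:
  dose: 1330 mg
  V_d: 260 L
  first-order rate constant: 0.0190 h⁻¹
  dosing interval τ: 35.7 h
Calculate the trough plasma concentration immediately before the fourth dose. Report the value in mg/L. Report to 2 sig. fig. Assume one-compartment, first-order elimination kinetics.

C₀ per dose = Dose / Vd = 1330 / 260 = 5.115 mg/L
Fraction remaining after one interval: r = e^(−kτ) = e^(−0.01900 × 35.7) = 0.5075
Before dose 4, 3 doses have been given (aged 1τ, 2τ, 3τ).
C_trough = C₀ × (r + r² + … + r^3) = C₀ × r(1−r^3)/(1−r)
        = 5.115 × 0.5075 × (1 − 0.1307) / (1 − 0.5075) = 4.582 mg/L

4.6 mg/L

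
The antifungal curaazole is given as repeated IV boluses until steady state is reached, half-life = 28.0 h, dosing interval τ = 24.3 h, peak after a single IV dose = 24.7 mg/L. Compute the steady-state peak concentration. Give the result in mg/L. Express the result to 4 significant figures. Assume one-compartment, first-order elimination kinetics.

k = ln2 / t½ = 0.693147 / 28.0 = 0.02476 h⁻¹
e^(−kτ) = e^(−0.02476 × 24.3) = 0.5479
Accumulation ratio R = 1 / (1 − e^(−kτ)) = 1 / (1 − 0.5479) = 2.212
Steady-state peak = C₀ × R = 24.7 × 2.212 = 54.64 mg/L

54.64 mg/L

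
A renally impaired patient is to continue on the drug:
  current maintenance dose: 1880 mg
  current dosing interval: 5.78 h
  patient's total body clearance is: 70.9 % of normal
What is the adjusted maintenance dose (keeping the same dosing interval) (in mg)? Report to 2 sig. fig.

1300 mg

To keep the same average steady-state level, dosing rate must scale with clearance.
CL ratio = 70.9 / 100 = 0.7090
New dose (same interval) = 1880 × 0.7090 = 1333 mg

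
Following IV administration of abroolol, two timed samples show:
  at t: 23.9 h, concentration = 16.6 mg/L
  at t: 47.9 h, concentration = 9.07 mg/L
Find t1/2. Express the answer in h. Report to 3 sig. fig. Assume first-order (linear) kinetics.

27.5 h

k = ln(C₁/C₂) / (t₂ − t₁) = ln(16.6/9.07) / (47.9 − 23.9)
  = 0.6044 / 24.00 = 0.02518 h⁻¹
t½ = ln2 / k = 0.693147 / 0.02518 = 27.53 h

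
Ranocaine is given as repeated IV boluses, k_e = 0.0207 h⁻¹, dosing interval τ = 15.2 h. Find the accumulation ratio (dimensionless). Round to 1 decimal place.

3.7

e^(−kτ) = e^(−0.02070 × 15.2) = 0.7301
Accumulation ratio R = 1 / (1 − e^(−kτ)) = 1 / (1 − 0.7301) = 3.705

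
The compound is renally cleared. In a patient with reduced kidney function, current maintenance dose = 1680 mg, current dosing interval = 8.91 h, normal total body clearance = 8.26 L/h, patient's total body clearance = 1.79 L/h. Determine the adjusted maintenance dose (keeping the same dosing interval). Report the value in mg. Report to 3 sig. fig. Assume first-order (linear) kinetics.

364 mg

To keep the same average steady-state level, dosing rate must scale with clearance.
CL ratio = 1.79 / 8.26 = 0.2167
New dose (same interval) = 1680 × 0.2167 = 364.1 mg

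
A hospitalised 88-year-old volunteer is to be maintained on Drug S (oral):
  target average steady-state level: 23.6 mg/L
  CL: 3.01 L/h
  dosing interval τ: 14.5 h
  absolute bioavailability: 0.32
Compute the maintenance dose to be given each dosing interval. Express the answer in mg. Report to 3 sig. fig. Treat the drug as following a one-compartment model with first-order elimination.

At steady state, F × (Dose/τ) = Css × CL.
Dose = Css × CL × τ / F = 23.6 × 3.010 × 14.5 / 0.32 = 3219 mg

3220 mg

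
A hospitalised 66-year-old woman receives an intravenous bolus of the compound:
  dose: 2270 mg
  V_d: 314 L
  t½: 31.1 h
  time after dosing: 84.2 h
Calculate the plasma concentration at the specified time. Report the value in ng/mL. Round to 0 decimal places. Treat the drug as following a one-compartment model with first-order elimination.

1107 ng/mL

C₀ = Dose / Vd = 2270 / 314 = 7.229 mg/L
k = ln2 / t½ = 0.693147 / 31.1 = 0.02229 h⁻¹
C = C₀ · e^(−k·t) = 7.229 × e^(−0.02229 × 84.2)
  = 7.229 × 0.1531 = 1.107 mg/L
Convert: 1.107 mg/L × 1000 = 1107 ng/mL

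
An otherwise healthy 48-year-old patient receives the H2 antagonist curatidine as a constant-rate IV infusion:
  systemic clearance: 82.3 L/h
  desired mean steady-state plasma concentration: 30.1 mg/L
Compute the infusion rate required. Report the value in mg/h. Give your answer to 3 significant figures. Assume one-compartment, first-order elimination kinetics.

At steady state, infusion rate R₀ = Css × CL = 30.1 × 82.30 = 2477 mg/h

2480 mg/h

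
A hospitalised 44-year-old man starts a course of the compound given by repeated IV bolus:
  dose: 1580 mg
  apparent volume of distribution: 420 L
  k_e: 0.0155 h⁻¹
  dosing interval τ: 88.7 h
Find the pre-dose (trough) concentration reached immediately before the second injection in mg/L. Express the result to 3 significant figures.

0.951 mg/L

C₀ per dose = Dose / Vd = 1580 / 420 = 3.762 mg/L
Fraction remaining after one interval: r = e^(−kτ) = e^(−0.01550 × 88.7) = 0.2529
Before dose 2, 1 dose has been given (aged 1τ).
C_trough = C₀ × r = 3.762 × 0.2529 = 0.9514 mg/L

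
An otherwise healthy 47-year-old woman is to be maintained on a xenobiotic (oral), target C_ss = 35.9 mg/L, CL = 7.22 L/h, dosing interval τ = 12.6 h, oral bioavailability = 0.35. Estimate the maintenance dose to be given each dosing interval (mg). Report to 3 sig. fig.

9330 mg

At steady state, F × (Dose/τ) = Css × CL.
Dose = Css × CL × τ / F = 35.9 × 7.220 × 12.6 / 0.35 = 9331 mg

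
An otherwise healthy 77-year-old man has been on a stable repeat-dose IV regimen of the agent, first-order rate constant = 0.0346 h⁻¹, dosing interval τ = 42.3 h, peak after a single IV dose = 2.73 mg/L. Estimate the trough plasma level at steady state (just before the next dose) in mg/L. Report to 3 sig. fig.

e^(−kτ) = e^(−0.03460 × 42.3) = 0.2314
Accumulation ratio R = 1 / (1 − e^(−kτ)) = 1 / (1 − 0.2314) = 1.301
Steady-state trough = C₀ × R × e^(−kτ) = 2.73 × 1.301 × 0.2314 = 0.8219 mg/L

0.822 mg/L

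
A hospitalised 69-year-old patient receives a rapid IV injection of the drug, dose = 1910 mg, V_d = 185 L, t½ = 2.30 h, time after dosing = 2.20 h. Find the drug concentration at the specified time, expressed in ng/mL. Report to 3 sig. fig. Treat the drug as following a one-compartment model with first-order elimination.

5320 ng/mL

C₀ = Dose / Vd = 1910 / 185 = 10.32 mg/L
k = ln2 / t½ = 0.693147 / 2.30 = 0.3014 h⁻¹
C = C₀ · e^(−k·t) = 10.32 × e^(−0.3014 × 2.20)
  = 10.32 × 0.5153 = 5.318 mg/L
Convert: 5.318 mg/L × 1000 = 5318 ng/mL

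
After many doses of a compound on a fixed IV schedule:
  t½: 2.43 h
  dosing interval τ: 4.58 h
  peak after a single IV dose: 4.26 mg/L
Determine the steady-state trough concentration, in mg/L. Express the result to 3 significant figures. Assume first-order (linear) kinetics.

1.58 mg/L

k = ln2 / t½ = 0.693147 / 2.43 = 0.2852 h⁻¹
e^(−kτ) = e^(−0.2852 × 4.58) = 0.2708
Accumulation ratio R = 1 / (1 − e^(−kτ)) = 1 / (1 − 0.2708) = 1.371
Steady-state trough = C₀ × R × e^(−kτ) = 4.26 × 1.371 × 0.2708 = 1.582 mg/L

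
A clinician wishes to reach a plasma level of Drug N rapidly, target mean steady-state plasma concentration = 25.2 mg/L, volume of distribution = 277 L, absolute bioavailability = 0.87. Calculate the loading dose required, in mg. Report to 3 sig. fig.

LD = Css × Vd / F = 25.2 × 277 / 0.87 = 8023 mg

8020 mg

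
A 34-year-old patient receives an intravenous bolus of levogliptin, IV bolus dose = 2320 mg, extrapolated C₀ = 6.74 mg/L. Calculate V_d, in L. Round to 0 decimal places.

Vd = Dose / C₀ = 2320 / 6.74 = 344.2 L

344 L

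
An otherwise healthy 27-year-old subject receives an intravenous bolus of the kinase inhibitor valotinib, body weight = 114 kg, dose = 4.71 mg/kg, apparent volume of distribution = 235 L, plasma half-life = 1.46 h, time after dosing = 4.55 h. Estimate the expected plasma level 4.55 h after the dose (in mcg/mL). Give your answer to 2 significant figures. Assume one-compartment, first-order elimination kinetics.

0.26 mcg/mL

Total dose = 4.71 × 114 = 536.9 mg
C₀ = Dose / Vd = 536.9 / 235 = 2.285 mg/L
k = ln2 / t½ = 0.693147 / 1.46 = 0.4748 h⁻¹
C = C₀ · e^(−k·t) = 2.285 × e^(−0.4748 × 4.55)
  = 2.285 × 0.1153 = 0.2635 mg/L
(0.2635 mg/L = 0.2635 mcg/mL)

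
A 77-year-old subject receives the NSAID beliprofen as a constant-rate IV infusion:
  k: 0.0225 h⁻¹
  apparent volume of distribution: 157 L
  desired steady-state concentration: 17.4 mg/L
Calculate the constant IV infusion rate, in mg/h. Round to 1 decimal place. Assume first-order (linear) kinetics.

61.5 mg/h

CL = k × Vd = 0.02250 × 157 = 3.533 L/h
At steady state, infusion rate R₀ = Css × CL = 17.4 × 3.533 = 61.47 mg/h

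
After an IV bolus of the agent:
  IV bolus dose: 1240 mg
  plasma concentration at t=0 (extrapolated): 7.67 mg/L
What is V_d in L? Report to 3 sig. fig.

162 L

Vd = Dose / C₀ = 1240 / 7.67 = 161.7 L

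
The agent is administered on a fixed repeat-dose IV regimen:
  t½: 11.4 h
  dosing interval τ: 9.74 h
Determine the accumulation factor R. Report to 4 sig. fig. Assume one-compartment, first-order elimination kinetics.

k = ln2 / t½ = 0.693147 / 11.4 = 0.06080 h⁻¹
e^(−kτ) = e^(−0.06080 × 9.74) = 0.5531
Accumulation ratio R = 1 / (1 − e^(−kτ)) = 1 / (1 − 0.5531) = 2.238

2.238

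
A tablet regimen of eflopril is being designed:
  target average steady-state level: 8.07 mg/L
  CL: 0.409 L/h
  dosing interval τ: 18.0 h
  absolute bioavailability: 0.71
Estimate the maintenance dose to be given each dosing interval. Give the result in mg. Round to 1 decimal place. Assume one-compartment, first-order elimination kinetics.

83.7 mg

At steady state, F × (Dose/τ) = Css × CL.
Dose = Css × CL × τ / F = 8.07 × 0.4090 × 18.0 / 0.71 = 83.68 mg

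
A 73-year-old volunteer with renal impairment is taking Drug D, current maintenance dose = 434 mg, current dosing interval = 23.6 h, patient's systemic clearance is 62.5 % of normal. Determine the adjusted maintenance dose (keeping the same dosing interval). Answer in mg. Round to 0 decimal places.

To keep the same average steady-state level, dosing rate must scale with clearance.
CL ratio = 62.5 / 100 = 0.6250
New dose (same interval) = 434 × 0.6250 = 271.3 mg

271 mg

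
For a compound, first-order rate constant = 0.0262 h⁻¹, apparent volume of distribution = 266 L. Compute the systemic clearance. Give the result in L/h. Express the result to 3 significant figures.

6.97 L/h

CL = k × Vd = 0.0262 × 266 = 6.969 L/h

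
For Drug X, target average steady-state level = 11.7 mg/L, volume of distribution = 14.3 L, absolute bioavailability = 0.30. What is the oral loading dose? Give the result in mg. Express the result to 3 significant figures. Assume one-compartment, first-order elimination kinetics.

LD = Css × Vd / F = 11.7 × 14.3 / 0.30 = 557.7 mg

558 mg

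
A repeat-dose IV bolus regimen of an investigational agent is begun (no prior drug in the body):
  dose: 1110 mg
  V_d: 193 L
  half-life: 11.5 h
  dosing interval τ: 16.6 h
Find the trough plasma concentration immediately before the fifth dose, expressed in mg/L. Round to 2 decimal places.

C₀ per dose = Dose / Vd = 1110 / 193 = 5.751 mg/L
k = ln2 / t½ = 0.693147 / 11.5 = 0.06027 h⁻¹
Fraction remaining after one interval: r = e^(−kτ) = e^(−0.06027 × 16.6) = 0.3677
Before dose 5, 4 doses have been given (aged 1τ, 2τ, 3τ, 4τ).
C_trough = C₀ × (r + r² + … + r^4) = C₀ × r(1−r^4)/(1−r)
        = 5.751 × 0.3677 × (1 − 0.01828) / (1 − 0.3677) = 3.283 mg/L

3.28 mg/L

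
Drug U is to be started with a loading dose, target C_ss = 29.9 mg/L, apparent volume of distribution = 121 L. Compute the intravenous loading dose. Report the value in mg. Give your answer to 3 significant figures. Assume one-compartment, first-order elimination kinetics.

3620 mg

LD = Css × Vd = 29.9 × 121 = 3618 mg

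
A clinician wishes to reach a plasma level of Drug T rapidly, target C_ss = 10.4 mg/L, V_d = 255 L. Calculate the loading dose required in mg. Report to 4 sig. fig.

2652 mg

LD = Css × Vd = 10.4 × 255 = 2652 mg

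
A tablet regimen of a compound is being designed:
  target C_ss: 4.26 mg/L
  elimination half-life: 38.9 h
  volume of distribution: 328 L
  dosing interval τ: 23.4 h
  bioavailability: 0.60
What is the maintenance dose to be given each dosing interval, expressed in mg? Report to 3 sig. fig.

k = ln2 / t½ = 0.693147 / 38.9 = 0.01782 h⁻¹
CL = k × Vd = 0.01782 × 328 = 5.845 L/h
At steady state, F × (Dose/τ) = Css × CL.
Dose = Css × CL × τ / F = 4.26 × 5.845 × 23.4 / 0.60 = 971.1 mg

971 mg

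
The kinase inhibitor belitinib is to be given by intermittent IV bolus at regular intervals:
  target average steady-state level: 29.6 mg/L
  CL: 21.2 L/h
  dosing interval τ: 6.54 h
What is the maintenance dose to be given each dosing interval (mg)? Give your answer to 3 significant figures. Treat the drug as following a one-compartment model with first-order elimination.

At steady state, Dose/τ = Css × CL.
Dose = Css × CL × τ = 29.6 × 21.20 × 6.54 = 4104 mg

4100 mg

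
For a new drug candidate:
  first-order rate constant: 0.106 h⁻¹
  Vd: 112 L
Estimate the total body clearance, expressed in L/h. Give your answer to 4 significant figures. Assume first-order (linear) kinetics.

11.87 L/h

CL = k × Vd = 0.106 × 112 = 11.87 L/h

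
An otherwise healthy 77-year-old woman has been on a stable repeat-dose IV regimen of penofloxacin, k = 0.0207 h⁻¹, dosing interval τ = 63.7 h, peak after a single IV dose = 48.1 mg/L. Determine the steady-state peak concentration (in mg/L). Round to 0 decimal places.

66 mg/L

e^(−kτ) = e^(−0.02070 × 63.7) = 0.2675
Accumulation ratio R = 1 / (1 − e^(−kτ)) = 1 / (1 − 0.2675) = 1.365
Steady-state peak = C₀ × R = 48.1 × 1.365 = 65.66 mg/L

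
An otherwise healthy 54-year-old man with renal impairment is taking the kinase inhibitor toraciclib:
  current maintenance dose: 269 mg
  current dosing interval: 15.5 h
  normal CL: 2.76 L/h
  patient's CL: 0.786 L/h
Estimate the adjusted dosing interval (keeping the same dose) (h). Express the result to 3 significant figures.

To keep the same average steady-state level, dosing rate must scale with clearance.
CL ratio = 0.786 / 2.76 = 0.2848
New interval (same dose) = 15.5 / 0.2848 = 54.42 h

54.4 h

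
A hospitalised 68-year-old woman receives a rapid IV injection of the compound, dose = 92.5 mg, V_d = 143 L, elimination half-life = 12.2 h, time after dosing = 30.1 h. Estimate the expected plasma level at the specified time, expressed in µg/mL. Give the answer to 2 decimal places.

0.12 µg/mL

C₀ = Dose / Vd = 92.50 / 143 = 0.6469 mg/L
k = ln2 / t½ = 0.693147 / 12.2 = 0.05682 h⁻¹
C = C₀ · e^(−k·t) = 0.6469 × e^(−0.05682 × 30.1)
  = 0.6469 × 0.1808 = 0.1170 mg/L
(0.1170 mg/L = 0.1170 µg/mL)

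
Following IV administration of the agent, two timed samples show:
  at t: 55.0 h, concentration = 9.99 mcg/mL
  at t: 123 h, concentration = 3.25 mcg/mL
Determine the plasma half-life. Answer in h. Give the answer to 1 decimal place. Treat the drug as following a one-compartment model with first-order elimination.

k = ln(C₁/C₂) / (t₂ − t₁) = ln(9.99/3.25) / (123 − 55.0)
  = 1.123 / 68.00 = 0.01651 h⁻¹
t½ = ln2 / k = 0.693147 / 0.01651 = 41.98 h

42.0 h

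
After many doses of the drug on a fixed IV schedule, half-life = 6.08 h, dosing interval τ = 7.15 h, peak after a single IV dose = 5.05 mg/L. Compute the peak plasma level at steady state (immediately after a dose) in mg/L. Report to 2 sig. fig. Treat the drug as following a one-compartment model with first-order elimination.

9.1 mg/L

k = ln2 / t½ = 0.693147 / 6.08 = 0.1140 h⁻¹
e^(−kτ) = e^(−0.1140 × 7.15) = 0.4426
Accumulation ratio R = 1 / (1 − e^(−kτ)) = 1 / (1 − 0.4426) = 1.794
Steady-state peak = C₀ × R = 5.05 × 1.794 = 9.060 mg/L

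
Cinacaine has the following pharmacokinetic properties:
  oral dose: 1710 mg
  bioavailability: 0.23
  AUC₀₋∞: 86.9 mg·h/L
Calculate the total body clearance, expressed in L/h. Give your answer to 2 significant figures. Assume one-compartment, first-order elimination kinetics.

4.5 L/h

CL = F·Dose / AUC = 0.23 × 1710 / 86.9 = 4.526 L/h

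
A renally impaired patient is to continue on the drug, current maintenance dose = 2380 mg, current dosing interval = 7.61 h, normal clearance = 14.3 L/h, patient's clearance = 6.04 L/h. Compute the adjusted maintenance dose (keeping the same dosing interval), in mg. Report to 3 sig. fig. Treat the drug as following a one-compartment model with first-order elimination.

To keep the same average steady-state level, dosing rate must scale with clearance.
CL ratio = 6.04 / 14.3 = 0.4224
New dose (same interval) = 2380 × 0.4224 = 1005 mg

1010 mg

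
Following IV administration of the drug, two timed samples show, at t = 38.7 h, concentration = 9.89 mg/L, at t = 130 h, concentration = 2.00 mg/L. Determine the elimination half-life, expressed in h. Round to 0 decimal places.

k = ln(C₁/C₂) / (t₂ − t₁) = ln(9.89/2.00) / (130 − 38.7)
  = 1.598 / 91.30 = 0.01750 h⁻¹
t½ = ln2 / k = 0.693147 / 0.01750 = 39.61 h

40 h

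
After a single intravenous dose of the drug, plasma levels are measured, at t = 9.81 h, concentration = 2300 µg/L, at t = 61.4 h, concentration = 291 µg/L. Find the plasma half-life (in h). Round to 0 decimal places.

17 h

k = ln(C₁/C₂) / (t₂ − t₁) = ln(2300/291) / (61.4 − 9.81)
  = 2.067 / 51.59 = 0.04007 h⁻¹
t½ = ln2 / k = 0.693147 / 0.04007 = 17.30 h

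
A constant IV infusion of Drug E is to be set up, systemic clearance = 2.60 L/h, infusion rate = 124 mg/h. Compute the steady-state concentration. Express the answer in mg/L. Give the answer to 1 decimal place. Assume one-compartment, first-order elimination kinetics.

47.7 mg/L

At steady state Css = R₀ / CL = 124 / 2.600 = 47.69 mg/L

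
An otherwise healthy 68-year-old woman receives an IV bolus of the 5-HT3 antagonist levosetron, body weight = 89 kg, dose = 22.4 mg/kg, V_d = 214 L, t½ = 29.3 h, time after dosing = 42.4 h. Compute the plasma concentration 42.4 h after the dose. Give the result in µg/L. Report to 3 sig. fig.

Total dose = 22.4 × 89 = 1994 mg
C₀ = Dose / Vd = 1994 / 214 = 9.318 mg/L
k = ln2 / t½ = 0.693147 / 29.3 = 0.02366 h⁻¹
C = C₀ · e^(−k·t) = 9.318 × e^(−0.02366 × 42.4)
  = 9.318 × 0.3667 = 3.417 mg/L
Convert: 3.417 mg/L × 1000 = 3417 µg/L

3420 µg/L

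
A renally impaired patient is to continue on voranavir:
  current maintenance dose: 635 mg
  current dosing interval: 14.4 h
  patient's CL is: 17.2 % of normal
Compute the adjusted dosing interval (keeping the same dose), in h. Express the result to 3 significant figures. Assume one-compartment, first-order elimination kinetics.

83.7 h

To keep the same average steady-state level, dosing rate must scale with clearance.
CL ratio = 17.2 / 100 = 0.1720
New interval (same dose) = 14.4 / 0.1720 = 83.72 h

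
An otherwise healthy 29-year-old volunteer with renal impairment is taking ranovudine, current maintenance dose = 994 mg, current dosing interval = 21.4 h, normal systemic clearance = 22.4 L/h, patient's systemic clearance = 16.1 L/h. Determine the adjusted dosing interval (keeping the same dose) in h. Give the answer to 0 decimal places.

To keep the same average steady-state level, dosing rate must scale with clearance.
CL ratio = 16.1 / 22.4 = 0.7188
New interval (same dose) = 21.4 / 0.7188 = 29.77 h

30 h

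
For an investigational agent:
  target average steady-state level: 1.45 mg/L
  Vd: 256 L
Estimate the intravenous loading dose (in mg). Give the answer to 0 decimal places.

371 mg

LD = Css × Vd = 1.45 × 256 = 371.2 mg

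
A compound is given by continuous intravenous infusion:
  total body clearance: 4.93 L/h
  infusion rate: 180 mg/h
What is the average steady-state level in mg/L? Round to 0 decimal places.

37 mg/L

At steady state Css = R₀ / CL = 180 / 4.930 = 36.51 mg/L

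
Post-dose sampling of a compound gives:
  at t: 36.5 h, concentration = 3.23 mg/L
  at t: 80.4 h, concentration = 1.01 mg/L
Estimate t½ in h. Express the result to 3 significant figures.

26.2 h

k = ln(C₁/C₂) / (t₂ − t₁) = ln(3.23/1.01) / (80.4 − 36.5)
  = 1.163 / 43.90 = 0.02649 h⁻¹
t½ = ln2 / k = 0.693147 / 0.02649 = 26.17 h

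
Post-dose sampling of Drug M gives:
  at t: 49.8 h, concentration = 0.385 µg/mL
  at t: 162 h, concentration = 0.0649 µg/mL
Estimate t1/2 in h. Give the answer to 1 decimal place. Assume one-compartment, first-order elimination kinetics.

k = ln(C₁/C₂) / (t₂ − t₁) = ln(0.385/0.0649) / (162 − 49.8)
  = 1.780 / 112.2 = 0.01586 h⁻¹
t½ = ln2 / k = 0.693147 / 0.01586 = 43.70 h

43.7 h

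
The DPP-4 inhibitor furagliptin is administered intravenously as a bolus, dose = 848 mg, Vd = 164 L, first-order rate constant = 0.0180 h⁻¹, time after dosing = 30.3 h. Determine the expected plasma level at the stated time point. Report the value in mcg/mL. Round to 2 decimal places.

3.00 mcg/mL

C₀ = Dose / Vd = 848.0 / 164 = 5.171 mg/L
C = C₀ · e^(−k·t) = 5.171 × e^(−0.01800 × 30.3)
  = 5.171 × 0.5796 = 2.997 mg/L
(2.997 mg/L = 2.997 mcg/mL)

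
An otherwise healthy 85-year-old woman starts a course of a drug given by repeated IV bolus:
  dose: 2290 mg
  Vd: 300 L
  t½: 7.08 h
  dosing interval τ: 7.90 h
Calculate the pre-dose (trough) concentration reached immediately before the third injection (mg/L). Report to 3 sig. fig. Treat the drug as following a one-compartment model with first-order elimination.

C₀ per dose = Dose / Vd = 2290 / 300 = 7.633 mg/L
k = ln2 / t½ = 0.693147 / 7.08 = 0.09790 h⁻¹
Fraction remaining after one interval: r = e^(−kτ) = e^(−0.09790 × 7.90) = 0.4614
Before dose 3, 2 doses have been given (aged 1τ, 2τ).
C_trough = C₀ × (r + r²) = 7.633 × (0.4614 + 0.2129) = 5.147 mg/L

5.15 mg/L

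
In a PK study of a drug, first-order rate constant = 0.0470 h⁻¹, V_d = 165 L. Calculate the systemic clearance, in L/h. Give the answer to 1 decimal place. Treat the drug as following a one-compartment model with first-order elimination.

CL = k × Vd = 0.0470 × 165 = 7.755 L/h

7.8 L/h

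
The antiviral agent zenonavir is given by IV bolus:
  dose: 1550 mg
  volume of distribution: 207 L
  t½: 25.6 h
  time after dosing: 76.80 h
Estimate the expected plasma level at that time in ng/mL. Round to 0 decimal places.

C₀ = Dose / Vd = 1550 / 207 = 7.488 mg/L
k = ln2 / t½ = 0.693147 / 25.6 = 0.02708 h⁻¹
t / t½ = 76.80 / 25.6 = 3 half-lives
C = C₀ × (1/2)^3 = 7.488 × 0.1250 = 0.9360 mg/L
Convert: 0.9360 mg/L × 1000 = 936.0 ng/mL

936 ng/mL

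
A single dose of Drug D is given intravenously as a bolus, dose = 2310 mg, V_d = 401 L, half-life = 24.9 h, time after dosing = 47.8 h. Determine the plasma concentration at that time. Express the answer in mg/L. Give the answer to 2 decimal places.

C₀ = Dose / Vd = 2310 / 401 = 5.761 mg/L
k = ln2 / t½ = 0.693147 / 24.9 = 0.02784 h⁻¹
C = C₀ · e^(−k·t) = 5.761 × e^(−0.02784 × 47.8)
  = 5.761 × 0.2643 = 1.523 mg/L

1.52 mg/L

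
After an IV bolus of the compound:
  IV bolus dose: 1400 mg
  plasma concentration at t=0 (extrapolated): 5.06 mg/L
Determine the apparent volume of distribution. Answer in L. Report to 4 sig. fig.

276.7 L

Vd = Dose / C₀ = 1400 / 5.06 = 276.7 L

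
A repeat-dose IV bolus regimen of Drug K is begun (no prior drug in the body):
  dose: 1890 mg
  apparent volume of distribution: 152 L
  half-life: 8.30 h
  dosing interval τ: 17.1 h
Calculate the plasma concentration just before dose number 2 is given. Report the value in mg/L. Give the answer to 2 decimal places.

2.98 mg/L

C₀ per dose = Dose / Vd = 1890 / 152 = 12.43 mg/L
k = ln2 / t½ = 0.693147 / 8.30 = 0.08351 h⁻¹
Fraction remaining after one interval: r = e^(−kτ) = e^(−0.08351 × 17.1) = 0.2398
Before dose 2, 1 dose has been given (aged 1τ).
C_trough = C₀ × r = 12.43 × 0.2398 = 2.981 mg/L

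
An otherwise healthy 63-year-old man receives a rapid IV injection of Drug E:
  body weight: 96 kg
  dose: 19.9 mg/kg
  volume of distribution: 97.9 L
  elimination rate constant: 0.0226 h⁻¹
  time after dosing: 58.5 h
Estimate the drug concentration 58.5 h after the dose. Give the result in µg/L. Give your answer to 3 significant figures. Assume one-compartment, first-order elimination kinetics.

5200 µg/L

Total dose = 19.9 × 96 = 1910 mg
C₀ = Dose / Vd = 1910 / 97.9 = 19.51 mg/L
C = C₀ · e^(−k·t) = 19.51 × e^(−0.02260 × 58.5)
  = 19.51 × 0.2666 = 5.201 mg/L
Convert: 5.201 mg/L × 1000 = 5201 µg/L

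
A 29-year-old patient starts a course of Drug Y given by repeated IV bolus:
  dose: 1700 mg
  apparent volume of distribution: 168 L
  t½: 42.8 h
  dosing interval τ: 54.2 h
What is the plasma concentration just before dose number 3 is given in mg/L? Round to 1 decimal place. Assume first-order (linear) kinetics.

6.0 mg/L

C₀ per dose = Dose / Vd = 1700 / 168 = 10.12 mg/L
k = ln2 / t½ = 0.693147 / 42.8 = 0.01620 h⁻¹
Fraction remaining after one interval: r = e^(−kτ) = e^(−0.01620 × 54.2) = 0.4156
Before dose 3, 2 doses have been given (aged 1τ, 2τ).
C_trough = C₀ × (r + r²) = 10.12 × (0.4156 + 0.1727) = 5.954 mg/L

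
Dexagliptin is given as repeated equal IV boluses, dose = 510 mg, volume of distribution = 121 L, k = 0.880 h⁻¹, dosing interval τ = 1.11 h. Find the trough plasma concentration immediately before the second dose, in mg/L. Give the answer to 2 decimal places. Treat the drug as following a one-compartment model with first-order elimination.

C₀ per dose = Dose / Vd = 510 / 121 = 4.215 mg/L
Fraction remaining after one interval: r = e^(−kτ) = e^(−0.8800 × 1.11) = 0.3765
Before dose 2, 1 dose has been given (aged 1τ).
C_trough = C₀ × r = 4.215 × 0.3765 = 1.587 mg/L

1.59 mg/L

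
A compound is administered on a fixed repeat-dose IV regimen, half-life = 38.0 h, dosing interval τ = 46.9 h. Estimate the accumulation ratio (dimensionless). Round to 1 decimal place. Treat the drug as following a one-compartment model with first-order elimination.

k = ln2 / t½ = 0.693147 / 38.0 = 0.01824 h⁻¹
e^(−kτ) = e^(−0.01824 × 46.9) = 0.4251
Accumulation ratio R = 1 / (1 − e^(−kτ)) = 1 / (1 − 0.4251) = 1.739

1.7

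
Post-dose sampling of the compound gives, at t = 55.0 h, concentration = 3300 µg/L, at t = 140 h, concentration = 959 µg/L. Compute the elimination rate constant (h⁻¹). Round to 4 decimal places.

0.0145 h⁻¹

k = ln(C₁/C₂) / (t₂ − t₁) = ln(3300/959) / (140 − 55.0)
  = 1.236 / 85.00 = 0.01454 h⁻¹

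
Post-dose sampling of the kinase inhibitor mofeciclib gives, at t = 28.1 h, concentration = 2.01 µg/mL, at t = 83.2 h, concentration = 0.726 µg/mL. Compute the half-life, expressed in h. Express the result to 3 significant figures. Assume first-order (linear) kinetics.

k = ln(C₁/C₂) / (t₂ − t₁) = ln(2.01/0.726) / (83.2 − 28.1)
  = 1.018 / 55.10 = 0.01848 h⁻¹
t½ = ln2 / k = 0.693147 / 0.01848 = 37.51 h

37.5 h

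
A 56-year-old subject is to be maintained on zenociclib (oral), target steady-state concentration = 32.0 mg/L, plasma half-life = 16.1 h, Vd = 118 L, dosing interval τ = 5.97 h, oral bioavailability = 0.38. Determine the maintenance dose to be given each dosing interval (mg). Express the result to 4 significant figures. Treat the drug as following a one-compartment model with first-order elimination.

k = ln2 / t½ = 0.693147 / 16.1 = 0.04305 h⁻¹
CL = k × Vd = 0.04305 × 118 = 5.080 L/h
At steady state, F × (Dose/τ) = Css × CL.
Dose = Css × CL × τ / F = 32.0 × 5.080 × 5.97 / 0.38 = 2554 mg

2554 mg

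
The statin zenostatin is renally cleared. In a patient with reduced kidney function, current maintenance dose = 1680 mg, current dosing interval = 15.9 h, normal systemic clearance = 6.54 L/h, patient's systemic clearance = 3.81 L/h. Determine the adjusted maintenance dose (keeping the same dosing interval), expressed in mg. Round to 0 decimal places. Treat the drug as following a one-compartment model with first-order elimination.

To keep the same average steady-state level, dosing rate must scale with clearance.
CL ratio = 3.81 / 6.54 = 0.5826
New dose (same interval) = 1680 × 0.5826 = 978.8 mg

979 mg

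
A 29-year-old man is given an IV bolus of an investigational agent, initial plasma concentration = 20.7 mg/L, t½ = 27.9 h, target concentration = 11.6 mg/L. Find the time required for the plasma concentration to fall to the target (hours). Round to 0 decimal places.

k = ln2 / t½ = 0.693147 / 27.9 = 0.02484 h⁻¹
t = ln(C₀ / C) / k = ln(20.70 / 11.6) / 0.02484
  = ln(1.784) / 0.02484 = 0.5789 / 0.02484 = 23.31 h

23 h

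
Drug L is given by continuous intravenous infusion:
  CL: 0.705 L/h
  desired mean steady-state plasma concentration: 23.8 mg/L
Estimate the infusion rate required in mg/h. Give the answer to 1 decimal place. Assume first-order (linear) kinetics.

At steady state, infusion rate R₀ = Css × CL = 23.8 × 0.7050 = 16.78 mg/h

16.8 mg/h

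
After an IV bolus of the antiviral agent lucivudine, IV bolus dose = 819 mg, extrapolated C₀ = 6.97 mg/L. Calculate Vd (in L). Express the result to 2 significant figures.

Vd = Dose / C₀ = 819.0 / 6.97 = 117.5 L

120 L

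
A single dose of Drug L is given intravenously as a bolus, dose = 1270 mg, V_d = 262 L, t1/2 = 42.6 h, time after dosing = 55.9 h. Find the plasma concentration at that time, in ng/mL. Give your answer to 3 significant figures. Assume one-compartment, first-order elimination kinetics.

C₀ = Dose / Vd = 1270 / 262 = 4.847 mg/L
k = ln2 / t½ = 0.693147 / 42.6 = 0.01627 h⁻¹
C = C₀ · e^(−k·t) = 4.847 × e^(−0.01627 × 55.9)
  = 4.847 × 0.4027 = 1.952 mg/L
Convert: 1.952 mg/L × 1000 = 1952 ng/mL

1950 ng/mL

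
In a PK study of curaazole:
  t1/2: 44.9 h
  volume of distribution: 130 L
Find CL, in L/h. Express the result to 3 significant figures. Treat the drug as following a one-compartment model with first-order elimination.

k = ln2 / t½ = 0.693147 / 44.9 = 0.01544 h⁻¹
CL = k × Vd = 0.01544 × 130 = 2.007 L/h

2.01 L/h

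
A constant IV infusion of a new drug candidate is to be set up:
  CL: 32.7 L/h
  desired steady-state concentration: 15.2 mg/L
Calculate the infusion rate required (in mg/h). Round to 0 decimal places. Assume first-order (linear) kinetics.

At steady state, infusion rate R₀ = Css × CL = 15.2 × 32.70 = 497.0 mg/h

497 mg/h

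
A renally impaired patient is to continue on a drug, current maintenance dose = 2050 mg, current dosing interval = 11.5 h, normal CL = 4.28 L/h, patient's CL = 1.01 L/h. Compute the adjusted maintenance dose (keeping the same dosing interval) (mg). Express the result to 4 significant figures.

To keep the same average steady-state level, dosing rate must scale with clearance.
CL ratio = 1.01 / 4.28 = 0.2360
New dose (same interval) = 2050 × 0.2360 = 483.8 mg

483.8 mg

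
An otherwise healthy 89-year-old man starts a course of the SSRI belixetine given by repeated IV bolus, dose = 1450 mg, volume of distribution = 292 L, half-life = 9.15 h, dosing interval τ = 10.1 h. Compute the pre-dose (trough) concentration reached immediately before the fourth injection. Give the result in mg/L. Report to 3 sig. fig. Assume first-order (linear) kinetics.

C₀ per dose = Dose / Vd = 1450 / 292 = 4.966 mg/L
k = ln2 / t½ = 0.693147 / 9.15 = 0.07575 h⁻¹
Fraction remaining after one interval: r = e^(−kτ) = e^(−0.07575 × 10.1) = 0.4653
Before dose 4, 3 doses have been given (aged 1τ, 2τ, 3τ).
C_trough = C₀ × (r + r² + … + r^3) = C₀ × r(1−r^3)/(1−r)
        = 4.966 × 0.4653 × (1 − 0.1007) / (1 − 0.4653) = 3.886 mg/L

3.89 mg/L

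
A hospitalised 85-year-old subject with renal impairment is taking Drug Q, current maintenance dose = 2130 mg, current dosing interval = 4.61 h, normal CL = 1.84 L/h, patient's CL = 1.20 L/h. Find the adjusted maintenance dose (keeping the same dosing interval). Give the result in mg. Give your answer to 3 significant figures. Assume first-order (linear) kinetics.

1390 mg

To keep the same average steady-state level, dosing rate must scale with clearance.
CL ratio = 1.20 / 1.84 = 0.6522
New dose (same interval) = 2130 × 0.6522 = 1389 mg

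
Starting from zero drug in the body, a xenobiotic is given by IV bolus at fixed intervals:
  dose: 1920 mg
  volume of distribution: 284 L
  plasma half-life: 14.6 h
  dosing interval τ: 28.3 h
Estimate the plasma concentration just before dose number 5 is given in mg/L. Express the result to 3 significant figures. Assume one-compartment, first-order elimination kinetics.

C₀ per dose = Dose / Vd = 1920 / 284 = 6.761 mg/L
k = ln2 / t½ = 0.693147 / 14.6 = 0.04748 h⁻¹
Fraction remaining after one interval: r = e^(−kτ) = e^(−0.04748 × 28.3) = 0.2609
Before dose 5, 4 doses have been given (aged 1τ, 2τ, 3τ, 4τ).
C_trough = C₀ × (r + r² + … + r^4) = C₀ × r(1−r^4)/(1−r)
        = 6.761 × 0.2609 × (1 − 0.004633) / (1 − 0.2609) = 2.376 mg/L

2.38 mg/L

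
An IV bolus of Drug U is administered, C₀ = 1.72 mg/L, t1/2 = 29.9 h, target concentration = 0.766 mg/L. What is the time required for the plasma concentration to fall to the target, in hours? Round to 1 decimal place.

k = ln2 / t½ = 0.693147 / 29.9 = 0.02318 h⁻¹
t = ln(C₀ / C) / k = ln(1.720 / 0.766) / 0.02318
  = ln(2.245) / 0.02318 = 0.8087 / 0.02318 = 34.89 h

34.9 h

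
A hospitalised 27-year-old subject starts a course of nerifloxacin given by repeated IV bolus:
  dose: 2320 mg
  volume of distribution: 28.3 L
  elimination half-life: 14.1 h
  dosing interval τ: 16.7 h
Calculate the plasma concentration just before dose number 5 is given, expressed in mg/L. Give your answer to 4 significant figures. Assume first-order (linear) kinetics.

C₀ per dose = Dose / Vd = 2320 / 28.3 = 81.98 mg/L
k = ln2 / t½ = 0.693147 / 14.1 = 0.04916 h⁻¹
Fraction remaining after one interval: r = e^(−kτ) = e^(−0.04916 × 16.7) = 0.4400
Before dose 5, 4 doses have been given (aged 1τ, 2τ, 3τ, 4τ).
C_trough = C₀ × (r + r² + … + r^4) = C₀ × r(1−r^4)/(1−r)
        = 81.98 × 0.4400 × (1 − 0.03748) / (1 − 0.4400) = 62.00 mg/L

62.00 mg/L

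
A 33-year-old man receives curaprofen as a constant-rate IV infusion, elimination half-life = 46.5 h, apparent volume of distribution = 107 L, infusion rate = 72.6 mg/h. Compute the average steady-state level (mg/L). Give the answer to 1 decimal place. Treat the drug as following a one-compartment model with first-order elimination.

k = ln2 / t½ = 0.693147 / 46.5 = 0.01491 h⁻¹
CL = k × Vd = 0.01491 × 107 = 1.595 L/h
At steady state Css = R₀ / CL = 72.6 / 1.595 = 45.52 mg/L

45.5 mg/L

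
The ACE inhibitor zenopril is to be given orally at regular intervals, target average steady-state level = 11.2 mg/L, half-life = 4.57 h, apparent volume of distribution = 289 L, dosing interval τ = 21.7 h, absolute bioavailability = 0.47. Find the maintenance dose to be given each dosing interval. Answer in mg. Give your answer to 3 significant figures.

k = ln2 / t½ = 0.693147 / 4.57 = 0.1517 h⁻¹
CL = k × Vd = 0.1517 × 289 = 43.84 L/h
At steady state, F × (Dose/τ) = Css × CL.
Dose = Css × CL × τ / F = 11.2 × 43.84 × 21.7 / 0.47 = 22670 mg

22700 mg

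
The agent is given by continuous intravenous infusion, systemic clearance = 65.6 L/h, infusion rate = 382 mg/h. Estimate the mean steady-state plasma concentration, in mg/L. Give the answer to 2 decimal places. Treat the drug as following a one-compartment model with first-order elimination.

At steady state Css = R₀ / CL = 382 / 65.60 = 5.823 mg/L

5.82 mg/L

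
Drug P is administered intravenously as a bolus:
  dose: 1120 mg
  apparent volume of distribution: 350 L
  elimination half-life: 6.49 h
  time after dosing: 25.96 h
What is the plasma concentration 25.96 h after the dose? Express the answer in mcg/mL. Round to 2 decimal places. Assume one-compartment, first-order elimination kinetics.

C₀ = Dose / Vd = 1120 / 350 = 3.200 mg/L
k = ln2 / t½ = 0.693147 / 6.49 = 0.1068 h⁻¹
t / t½ = 25.96 / 6.49 = 4 half-lives
C = C₀ × (1/2)^4 = 3.200 × 0.06250 = 0.2000 mg/L
(0.2000 mg/L = 0.2000 mcg/mL)

0.20 mcg/mL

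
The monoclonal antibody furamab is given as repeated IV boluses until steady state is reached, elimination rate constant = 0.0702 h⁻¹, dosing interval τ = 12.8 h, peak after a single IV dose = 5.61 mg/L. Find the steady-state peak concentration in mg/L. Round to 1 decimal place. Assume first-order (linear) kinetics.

9.5 mg/L

e^(−kτ) = e^(−0.07020 × 12.8) = 0.4072
Accumulation ratio R = 1 / (1 − e^(−kτ)) = 1 / (1 − 0.4072) = 1.687
Steady-state peak = C₀ × R = 5.61 × 1.687 = 9.464 mg/L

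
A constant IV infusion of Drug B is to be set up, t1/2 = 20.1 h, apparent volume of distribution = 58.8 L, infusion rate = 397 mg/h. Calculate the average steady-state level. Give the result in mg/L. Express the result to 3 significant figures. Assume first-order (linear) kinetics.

196 mg/L

k = ln2 / t½ = 0.693147 / 20.1 = 0.03448 h⁻¹
CL = k × Vd = 0.03448 × 58.8 = 2.027 L/h
At steady state Css = R₀ / CL = 397 / 2.027 = 195.9 mg/L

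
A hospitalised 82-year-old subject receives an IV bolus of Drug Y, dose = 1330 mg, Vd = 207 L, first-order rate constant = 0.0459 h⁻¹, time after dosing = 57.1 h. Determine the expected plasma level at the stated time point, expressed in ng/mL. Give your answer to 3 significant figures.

C₀ = Dose / Vd = 1330 / 207 = 6.425 mg/L
C = C₀ · e^(−k·t) = 6.425 × e^(−0.04590 × 57.1)
  = 6.425 × 0.07274 = 0.4674 mg/L
Convert: 0.4674 mg/L × 1000 = 467.4 ng/mL

467 ng/mL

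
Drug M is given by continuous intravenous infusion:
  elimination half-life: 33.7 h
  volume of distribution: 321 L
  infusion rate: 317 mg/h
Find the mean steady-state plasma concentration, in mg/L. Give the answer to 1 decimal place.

48.0 mg/L

k = ln2 / t½ = 0.693147 / 33.7 = 0.02057 h⁻¹
CL = k × Vd = 0.02057 × 321 = 6.603 L/h
At steady state Css = R₀ / CL = 317 / 6.603 = 48.01 mg/L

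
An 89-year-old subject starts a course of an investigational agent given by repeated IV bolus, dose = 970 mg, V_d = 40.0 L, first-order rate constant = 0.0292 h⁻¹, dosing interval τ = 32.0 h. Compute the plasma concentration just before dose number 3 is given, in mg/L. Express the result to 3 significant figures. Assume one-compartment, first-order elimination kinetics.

C₀ per dose = Dose / Vd = 970 / 40.0 = 24.25 mg/L
Fraction remaining after one interval: r = e^(−kτ) = e^(−0.02920 × 32.0) = 0.3928
Before dose 3, 2 doses have been given (aged 1τ, 2τ).
C_trough = C₀ × (r + r²) = 24.25 × (0.3928 + 0.1543) = 13.27 mg/L

13.3 mg/L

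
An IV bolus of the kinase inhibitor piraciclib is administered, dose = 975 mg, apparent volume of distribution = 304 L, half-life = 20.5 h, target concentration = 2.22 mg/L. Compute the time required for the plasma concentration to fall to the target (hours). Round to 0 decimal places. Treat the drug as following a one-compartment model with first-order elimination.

11 h

C₀ = Dose / Vd = 975.0 / 304 = 3.207 mg/L
k = ln2 / t½ = 0.693147 / 20.5 = 0.03381 h⁻¹
t = ln(C₀ / C) / k = ln(3.207 / 2.22) / 0.03381
  = ln(1.445) / 0.03381 = 0.3681 / 0.03381 = 10.89 h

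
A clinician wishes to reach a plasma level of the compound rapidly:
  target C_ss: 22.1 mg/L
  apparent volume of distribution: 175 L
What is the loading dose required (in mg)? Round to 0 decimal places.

LD = Css × Vd = 22.1 × 175 = 3868 mg

3868 mg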